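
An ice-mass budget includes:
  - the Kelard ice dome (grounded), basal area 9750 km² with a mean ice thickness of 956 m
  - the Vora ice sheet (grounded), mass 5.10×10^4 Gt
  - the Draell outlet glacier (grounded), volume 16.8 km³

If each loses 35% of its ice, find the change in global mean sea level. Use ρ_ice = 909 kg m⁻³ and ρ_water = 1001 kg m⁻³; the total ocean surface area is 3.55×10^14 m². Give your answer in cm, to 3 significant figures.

≈ 5.86 cm

Kelard: ice volume = 9750 km² × 956 m = 9321 km³; 0.35 × 9321 × (909/1001) = 2963 km³ of water.
Vora: 0.35 × 5.10×10^4 Gt = 1.785×10^16 kg; dividing by ρ_w = 1001 kg m⁻³ gives 1.783×10^13 m³ of water.
Draell: 0.35 × 16.8 km³ × (909/1001) = 5.340 km³ of water.
Total added water ≈ 2.080×10^13 m³ over 3.55×10^14 m² → Δh = 0.0586 m = 5.86 cm.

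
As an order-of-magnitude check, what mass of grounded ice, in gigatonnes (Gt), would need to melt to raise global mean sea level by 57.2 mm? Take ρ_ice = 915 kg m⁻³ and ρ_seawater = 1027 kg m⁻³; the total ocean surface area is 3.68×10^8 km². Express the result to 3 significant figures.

≈ 2.16×10^4 Gt

Required water volume = Δh × A = 0.0572 m × 3.68×10^14 m² = 2.105×10^13 m³.
ρ_w = 1027 kg m⁻³, so the mass of water = 2.105×10^13 m³ × 1027 kg m⁻³ = 2.162×10^16 kg = 2.16×10^4 Gt (and the same mass of ice, by conservation).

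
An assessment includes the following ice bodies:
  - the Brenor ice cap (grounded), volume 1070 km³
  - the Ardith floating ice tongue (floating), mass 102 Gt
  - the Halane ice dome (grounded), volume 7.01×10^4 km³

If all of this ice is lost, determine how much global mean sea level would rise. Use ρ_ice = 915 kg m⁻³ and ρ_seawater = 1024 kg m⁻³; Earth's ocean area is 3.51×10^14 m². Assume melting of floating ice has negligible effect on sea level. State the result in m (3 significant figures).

Brenor: 1070 km³ × (915/1024) = 956.1 km³ of water.
The Ardith floating ice tongue is floating and already displaces its own weight of water, so its melt adds essentially nothing to sea level.
Halane: 7.01×10^4 km³ × (915/1024) = 6.264×10^4 km³ of water.
Total added water ≈ 6.359×10^13 m³ over 3.51×10^14 m² → Δh = 0.181 m.

≈ 0.181 m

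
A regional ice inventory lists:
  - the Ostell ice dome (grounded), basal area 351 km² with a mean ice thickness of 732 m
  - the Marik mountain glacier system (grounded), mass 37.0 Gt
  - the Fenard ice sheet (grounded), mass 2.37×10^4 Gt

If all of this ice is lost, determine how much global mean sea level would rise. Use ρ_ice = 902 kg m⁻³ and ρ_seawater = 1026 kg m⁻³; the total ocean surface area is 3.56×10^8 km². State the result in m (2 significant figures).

≈ 0.066 m

Ostell: ice volume = 351 km² × 732 m = 256.9 km³; 256.9 × (902/1026) = 225.9 km³ of water.
Marik: 37.0 Gt = 3.700×10^13 kg; dividing by ρ_w = 1026 kg m⁻³ gives 3.606×10^10 m³ of water.
Fenard: 2.37×10^4 Gt = 2.370×10^16 kg; dividing by ρ_w = 1026 kg m⁻³ gives 2.310×10^13 m³ of water.
Total added water ≈ 2.336×10^13 m³ over 3.56×10^14 m² → Δh = 0.0656 m.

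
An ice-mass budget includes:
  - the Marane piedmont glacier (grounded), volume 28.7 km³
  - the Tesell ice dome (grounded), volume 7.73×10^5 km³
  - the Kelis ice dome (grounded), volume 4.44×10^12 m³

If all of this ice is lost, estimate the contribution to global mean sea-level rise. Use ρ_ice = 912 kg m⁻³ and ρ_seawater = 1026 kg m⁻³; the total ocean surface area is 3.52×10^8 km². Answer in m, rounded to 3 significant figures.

≈ 1.96 m

Marane: 28.7 km³ × (912/1026) = 25.51 km³ of water.
Tesell: 7.73×10^5 km³ × (912/1026) = 6.871×10^5 km³ of water.
Kelis: 4.44×10^12 m³ × (912/1026) = 3.947×10^12 m³ of water.
Total added water ≈ 6.911×10^14 m³ over 3.52×10^14 m² → Δh = 1.96 m.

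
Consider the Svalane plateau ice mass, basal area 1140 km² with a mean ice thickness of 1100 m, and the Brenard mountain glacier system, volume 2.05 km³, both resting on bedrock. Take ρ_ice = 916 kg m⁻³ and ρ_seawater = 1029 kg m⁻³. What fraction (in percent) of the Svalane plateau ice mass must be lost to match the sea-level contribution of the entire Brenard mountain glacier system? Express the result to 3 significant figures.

≈ 0.163 %

Equal sea-level rise means equal mass of meltwater, i.e. equal mass of ice lost.
Ice mass of Brenard: 1.878×10^12 kg; ice mass of Svalane: 1.149×10^15 kg.
Fraction required = 1.878×10^12 / 1.149×10^15 = 1.63×10^-3 → 0.163 %.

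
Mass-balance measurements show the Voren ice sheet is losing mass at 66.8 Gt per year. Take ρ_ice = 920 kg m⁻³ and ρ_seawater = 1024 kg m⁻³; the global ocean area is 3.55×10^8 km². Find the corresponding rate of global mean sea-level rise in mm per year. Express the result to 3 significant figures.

≈ 0.184 mm/yr

ρ_w = 1024 kg m⁻³. Annual water volume added = 66.8 Gt / ρ_w = 6.680×10^13 kg / 1024 kg m⁻³ = 6.523×10^10 m³.
Δh per year = 6.523×10^10 / 3.55×10^14 = 1.84×10^-4 m = 0.184 mm.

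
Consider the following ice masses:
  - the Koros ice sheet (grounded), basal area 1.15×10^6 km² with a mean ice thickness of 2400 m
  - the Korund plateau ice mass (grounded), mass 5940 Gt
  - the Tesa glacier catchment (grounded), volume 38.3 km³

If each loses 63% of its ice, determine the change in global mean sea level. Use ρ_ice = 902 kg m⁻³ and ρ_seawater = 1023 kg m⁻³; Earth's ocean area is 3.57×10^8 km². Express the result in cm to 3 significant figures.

≈ 430 cm

Koros: ice volume = 1.15×10^6 km² × 2400 m = 2.760×10^6 km³; 0.63 × 2.760×10^6 × (902/1023) = 1.533×10^6 km³ of water.
Korund: 0.63 × 5940 Gt = 3.742×10^15 kg; dividing by ρ_w = 1023 kg m⁻³ gives 3.658×10^12 m³ of water.
Tesa: 0.63 × 38.3 km³ × (902/1023) = 21.28 km³ of water.
Total added water ≈ 1.537×10^15 m³ over 3.57×10^14 m² → Δh = 4.30 m = 430 cm.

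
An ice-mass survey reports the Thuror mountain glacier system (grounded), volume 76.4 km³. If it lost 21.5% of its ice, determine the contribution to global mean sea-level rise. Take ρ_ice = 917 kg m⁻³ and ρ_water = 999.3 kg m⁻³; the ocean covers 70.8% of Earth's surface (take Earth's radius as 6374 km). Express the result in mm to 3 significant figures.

≈ 0.0417 mm

Thuror: 0.215 × 76.4 km³ × (917/999.3) = 15.07 km³ of water.
Spread over 3.61×10^14 m² of ocean, Δh = 1.507×10^10 / 3.61×10^14 = 4.17×10^-5 m = 0.0417 mm.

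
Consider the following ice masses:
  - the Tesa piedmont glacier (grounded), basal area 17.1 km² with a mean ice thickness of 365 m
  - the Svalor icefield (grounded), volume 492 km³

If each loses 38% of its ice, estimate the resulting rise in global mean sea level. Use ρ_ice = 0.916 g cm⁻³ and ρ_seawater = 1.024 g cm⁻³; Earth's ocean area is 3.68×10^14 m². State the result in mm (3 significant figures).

≈ 0.460 mm

Tesa: ice volume = 17.1 km² × 365 m = 6.242 km³; 0.38 × 6.242 × (916/1024) = 2.122 km³ of water.
Svalor: 0.38 × 492 km³ × (916/1024) = 167.2 km³ of water.
Total added water ≈ 1.694×10^11 m³ over 3.68×10^14 m² → Δh = 4.60×10^-4 m = 0.460 mm.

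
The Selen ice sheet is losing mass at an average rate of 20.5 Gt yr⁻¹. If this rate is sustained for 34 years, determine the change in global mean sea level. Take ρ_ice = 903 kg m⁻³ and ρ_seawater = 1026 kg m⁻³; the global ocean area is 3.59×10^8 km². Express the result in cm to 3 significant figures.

Total mass lost = 20.5 Gt/yr × 34 yr = 697.0 Gt = 6.970×10^14 kg.
ρ_w = 1026 kg m⁻³, so water volume = 6.970×10^14 / 1026 = 6.793×10^11 m³.
Δh = 6.793×10^11 / 3.59×10^14 = 1.89×10^-3 m = 0.189 cm.

≈ 0.189 cm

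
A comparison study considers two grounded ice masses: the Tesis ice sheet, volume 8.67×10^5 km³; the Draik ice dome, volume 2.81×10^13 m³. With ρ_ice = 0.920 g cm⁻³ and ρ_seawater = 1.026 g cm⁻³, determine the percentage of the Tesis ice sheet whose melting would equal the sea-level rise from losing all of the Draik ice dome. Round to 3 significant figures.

Equal sea-level rise means equal mass of meltwater, i.e. equal mass of ice lost.
Ice mass of Draik: 2.585×10^16 kg; ice mass of Tesis: 7.976×10^17 kg.
Fraction required = 2.585×10^16 / 7.976×10^17 = 0.0324 → 3.24 %.

≈ 3.24 %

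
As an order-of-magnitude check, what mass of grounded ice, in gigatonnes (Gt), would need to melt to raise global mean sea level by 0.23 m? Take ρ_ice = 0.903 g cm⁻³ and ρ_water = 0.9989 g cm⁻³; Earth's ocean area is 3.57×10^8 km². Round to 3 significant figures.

≈ 8.20×10^4 Gt

Required water volume = Δh × A = 0.23 m × 3.57×10^14 m² = 8.211×10^13 m³.
ρ_w = 0.9989 g cm⁻³ = 998.9 kg m⁻³, so the mass of water = 8.211×10^13 m³ × 998.9 kg m⁻³ = 8.202×10^16 kg = 8.20×10^4 Gt (and the same mass of ice, by conservation).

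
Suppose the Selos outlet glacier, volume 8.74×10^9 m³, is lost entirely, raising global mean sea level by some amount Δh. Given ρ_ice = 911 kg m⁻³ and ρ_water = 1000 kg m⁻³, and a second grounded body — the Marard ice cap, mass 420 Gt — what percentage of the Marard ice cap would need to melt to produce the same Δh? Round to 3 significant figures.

Equal sea-level rise means equal mass of meltwater, i.e. equal mass of ice lost.
Ice mass of Selos: 7.962×10^12 kg; ice mass of Marard: 4.200×10^14 kg.
Fraction required = 7.962×10^12 / 4.200×10^14 = 0.0190 → 1.90 %.

≈ 1.90 %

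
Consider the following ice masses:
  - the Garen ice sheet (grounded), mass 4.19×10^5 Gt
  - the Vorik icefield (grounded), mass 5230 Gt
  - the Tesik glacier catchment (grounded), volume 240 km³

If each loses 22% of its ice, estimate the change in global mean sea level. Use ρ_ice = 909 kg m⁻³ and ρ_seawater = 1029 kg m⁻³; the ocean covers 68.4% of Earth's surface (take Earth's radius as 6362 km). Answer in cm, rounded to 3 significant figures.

≈ 26.1 cm

Garen: 0.22 × 4.19×10^5 Gt = 9.218×10^16 kg; dividing by ρ_w = 1029 kg m⁻³ gives 8.958×10^13 m³ of water.
Vorik: 0.22 × 5230 Gt = 1.151×10^15 kg; dividing by ρ_w = 1029 kg m⁻³ gives 1.118×10^12 m³ of water.
Tesik: 0.22 × 240 km³ × (909/1029) = 46.64 km³ of water.
Total added water ≈ 9.075×10^13 m³ over 3.48×10^14 m² → Δh = 0.261 m = 26.1 cm.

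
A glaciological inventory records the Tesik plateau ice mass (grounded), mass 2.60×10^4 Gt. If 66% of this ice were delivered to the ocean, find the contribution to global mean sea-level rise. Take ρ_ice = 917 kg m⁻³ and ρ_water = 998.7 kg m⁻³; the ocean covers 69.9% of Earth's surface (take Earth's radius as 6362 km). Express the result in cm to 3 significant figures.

≈ 4.83 cm

Tesik: 0.66 × 2.60×10^4 Gt = 1.716×10^16 kg; dividing by ρ_w = 998.7 kg m⁻³ gives 1.718×10^13 m³ of water.
Spread over 3.56×10^14 m² of ocean, Δh = 1.718×10^13 / 3.56×10^14 = 0.0483 m = 4.83 cm.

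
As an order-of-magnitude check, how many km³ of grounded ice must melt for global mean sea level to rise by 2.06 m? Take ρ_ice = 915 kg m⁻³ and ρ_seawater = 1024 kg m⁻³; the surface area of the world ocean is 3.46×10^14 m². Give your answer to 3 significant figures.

≈ 7.98×10^5 km³

Required water volume = Δh × A = 2.06 m × 3.46×10^14 m² = 7.128×10^14 m³ = 7.128×10^5 km³.
Ice volume = water volume × ρ_w/ρ_ice = 7.128×10^5 × 1024/915 = 7.98×10^5 km³.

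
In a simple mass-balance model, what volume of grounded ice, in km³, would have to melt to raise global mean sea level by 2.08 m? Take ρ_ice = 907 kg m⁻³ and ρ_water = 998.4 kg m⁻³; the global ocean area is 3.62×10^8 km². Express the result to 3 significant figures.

Required water volume = Δh × A = 2.08 m × 3.62×10^14 m² = 7.530×10^14 m³ = 7.530×10^5 km³.
Ice volume = water volume × ρ_w/ρ_ice = 7.530×10^5 × 998.4/907 = 8.29×10^5 km³.

≈ 8.29×10^5 km³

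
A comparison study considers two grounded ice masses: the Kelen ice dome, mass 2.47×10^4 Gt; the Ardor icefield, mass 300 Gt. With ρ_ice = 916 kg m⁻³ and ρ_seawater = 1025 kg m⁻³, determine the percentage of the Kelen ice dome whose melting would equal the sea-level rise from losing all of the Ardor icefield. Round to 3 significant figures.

Equal sea-level rise means equal mass of meltwater, i.e. equal mass of ice lost.
Ice mass of Ardor: 3.000×10^14 kg; ice mass of Kelen: 2.470×10^16 kg.
Fraction required = 3.000×10^14 / 2.470×10^16 = 0.0121 → 1.21 %.

≈ 1.21 %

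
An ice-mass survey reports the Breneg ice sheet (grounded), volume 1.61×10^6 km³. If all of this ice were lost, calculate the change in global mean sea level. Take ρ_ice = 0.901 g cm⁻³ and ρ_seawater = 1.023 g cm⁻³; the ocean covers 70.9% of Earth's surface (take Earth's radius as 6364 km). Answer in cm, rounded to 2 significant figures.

≈ 390 cm

Breneg: 1.61×10^6 km³ × (901/1023) = 1.418×10^6 km³ of water.
Spread over 3.61×10^14 m² of ocean, Δh = 1.418×10^15 / 3.61×10^14 = 3.93 m = 390 cm.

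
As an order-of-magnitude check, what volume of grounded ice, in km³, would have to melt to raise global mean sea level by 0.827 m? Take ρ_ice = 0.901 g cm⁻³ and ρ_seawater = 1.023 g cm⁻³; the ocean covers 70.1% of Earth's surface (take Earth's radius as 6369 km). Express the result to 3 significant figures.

≈ 3.36×10^5 km³

Required water volume = Δh × A = 0.827 m × 3.57×10^14 m² = 2.955×10^14 m³ = 2.955×10^5 km³.
Ice volume = water volume × ρ_w/ρ_ice = 2.955×10^5 × 1023/901 = 3.36×10^5 km³.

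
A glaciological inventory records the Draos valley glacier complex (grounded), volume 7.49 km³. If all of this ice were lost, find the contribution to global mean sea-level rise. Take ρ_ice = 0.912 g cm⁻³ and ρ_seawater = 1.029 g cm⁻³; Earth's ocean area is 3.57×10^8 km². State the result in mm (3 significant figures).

Draos: 7.49 km³ × (912/1029) = 6.638 km³ of water.
Spread over 3.57×10^14 m² of ocean, Δh = 6.638×10^9 / 3.57×10^14 = 1.86×10^-5 m = 0.0186 mm.

≈ 0.0186 mm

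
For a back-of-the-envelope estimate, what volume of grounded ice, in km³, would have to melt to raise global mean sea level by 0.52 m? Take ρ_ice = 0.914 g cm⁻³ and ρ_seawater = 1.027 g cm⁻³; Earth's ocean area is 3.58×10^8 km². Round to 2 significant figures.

Required water volume = Δh × A = 0.52 m × 3.58×10^14 m² = 1.862×10^14 m³ = 1.862×10^5 km³.
Ice volume = water volume × ρ_w/ρ_ice = 1.862×10^5 × 1027/914 = 2.1×10^5 km³.

≈ 2.1×10^5 km³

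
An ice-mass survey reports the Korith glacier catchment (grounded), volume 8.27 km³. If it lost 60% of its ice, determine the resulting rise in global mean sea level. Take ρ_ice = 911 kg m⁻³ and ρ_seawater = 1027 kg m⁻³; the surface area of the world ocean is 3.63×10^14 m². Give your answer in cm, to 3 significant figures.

≈ 1.21×10^-3 cm

Korith: 0.6 × 8.27 km³ × (911/1027) = 4.402 km³ of water.
Spread over 3.63×10^14 m² of ocean, Δh = 4.402×10^9 / 3.63×10^14 = 1.21×10^-5 m = 1.21×10^-3 cm.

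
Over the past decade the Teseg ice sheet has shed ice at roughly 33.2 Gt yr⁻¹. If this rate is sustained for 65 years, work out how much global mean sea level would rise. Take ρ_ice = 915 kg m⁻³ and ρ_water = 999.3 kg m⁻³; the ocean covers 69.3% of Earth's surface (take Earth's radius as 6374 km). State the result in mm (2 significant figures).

≈ 6.1 mm

Total mass lost = 33.2 Gt/yr × 65 yr = 2158 Gt = 2.158×10^15 kg.
ρ_w = 999.3 kg m⁻³, so water volume = 2.158×10^15 / 999.3 = 2.160×10^12 m³.
Δh = 2.160×10^12 / 3.54×10^14 = 6.10×10^-3 m = 6.1 mm.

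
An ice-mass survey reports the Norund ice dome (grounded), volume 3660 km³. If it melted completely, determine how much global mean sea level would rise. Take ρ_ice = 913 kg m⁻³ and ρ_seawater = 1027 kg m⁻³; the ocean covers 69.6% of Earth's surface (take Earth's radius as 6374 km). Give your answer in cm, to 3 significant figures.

Norund: 3660 km³ × (913/1027) = 3254 km³ of water.
Spread over 3.55×10^14 m² of ocean, Δh = 3.254×10^12 / 3.55×10^14 = 9.16×10^-3 m = 0.916 cm.

≈ 0.916 cm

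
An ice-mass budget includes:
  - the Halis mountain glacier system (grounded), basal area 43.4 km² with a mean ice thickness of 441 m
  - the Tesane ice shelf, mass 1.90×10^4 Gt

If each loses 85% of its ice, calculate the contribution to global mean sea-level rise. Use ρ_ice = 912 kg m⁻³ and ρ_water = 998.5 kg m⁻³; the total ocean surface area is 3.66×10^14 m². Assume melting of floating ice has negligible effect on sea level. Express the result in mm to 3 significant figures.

≈ 0.0406 mm

Halis: ice volume = 43.4 km² × 441 m = 19.14 km³; 0.85 × 19.14 × (912/998.5) = 14.86 km³ of water.
The Tesane ice shelf is floating and already displaces its own weight of water, so its melt adds essentially nothing to sea level.
Total added water ≈ 1.486×10^10 m³ over 3.66×10^14 m² → Δh = 4.06×10^-5 m = 0.0406 mm.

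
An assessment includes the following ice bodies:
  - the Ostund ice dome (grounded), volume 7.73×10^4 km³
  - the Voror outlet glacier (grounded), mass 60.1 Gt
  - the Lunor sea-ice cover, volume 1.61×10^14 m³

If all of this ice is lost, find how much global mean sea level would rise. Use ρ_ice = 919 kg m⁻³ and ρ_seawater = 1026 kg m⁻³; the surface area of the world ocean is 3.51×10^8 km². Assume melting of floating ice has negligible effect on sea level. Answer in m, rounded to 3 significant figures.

Ostund: 7.73×10^4 km³ × (919/1026) = 6.924×10^4 km³ of water.
Voror: 60.1 Gt = 6.010×10^13 kg; dividing by ρ_w = 1026 kg m⁻³ gives 5.858×10^10 m³ of water.
The Lunor sea-ice cover is floating and already displaces its own weight of water, so its melt adds essentially nothing to sea level.
Total added water ≈ 6.930×10^13 m³ over 3.51×10^14 m² → Δh = 0.197 m.

≈ 0.197 m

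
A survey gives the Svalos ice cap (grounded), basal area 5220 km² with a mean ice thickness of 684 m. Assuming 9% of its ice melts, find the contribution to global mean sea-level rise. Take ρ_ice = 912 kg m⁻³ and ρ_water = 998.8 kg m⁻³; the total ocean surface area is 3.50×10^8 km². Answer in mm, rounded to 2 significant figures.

≈ 0.84 mm

Svalos: ice volume = 5220 km² × 684 m = 3570 km³; 0.09 × 3570 × (912/998.8) = 293.4 km³ of water.
Spread over 3.50×10^14 m² of ocean, Δh = 2.934×10^11 / 3.50×10^14 = 8.38×10^-4 m = 0.84 mm.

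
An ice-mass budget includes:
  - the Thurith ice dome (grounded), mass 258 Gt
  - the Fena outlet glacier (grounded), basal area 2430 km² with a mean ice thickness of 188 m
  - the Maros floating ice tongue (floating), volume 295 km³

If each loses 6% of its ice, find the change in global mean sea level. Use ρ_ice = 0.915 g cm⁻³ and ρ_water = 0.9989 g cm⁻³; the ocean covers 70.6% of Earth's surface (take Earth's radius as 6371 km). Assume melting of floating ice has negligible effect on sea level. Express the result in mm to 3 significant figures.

≈ 0.113 mm

Thurith: 0.06 × 258 Gt = 1.548×10^13 kg; dividing by ρ_w = 0.9989 g cm⁻³ = 998.9 kg m⁻³ gives 1.550×10^10 m³ of water.
Fena: ice volume = 2430 km² × 188 m = 456.8 km³; 0.06 × 456.8 × (915/998.9) = 25.11 km³ of water.
The Maros floating ice tongue is floating and already displaces its own weight of water, so its melt adds essentially nothing to sea level.
Total added water ≈ 4.061×10^10 m³ over 3.60×10^14 m² → Δh = 1.13×10^-4 m = 0.113 mm.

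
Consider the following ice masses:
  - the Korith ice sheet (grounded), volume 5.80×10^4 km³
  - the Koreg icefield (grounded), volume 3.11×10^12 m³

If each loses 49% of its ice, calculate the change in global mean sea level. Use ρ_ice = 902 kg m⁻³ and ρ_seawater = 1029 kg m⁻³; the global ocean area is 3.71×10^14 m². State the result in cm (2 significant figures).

Korith: 0.49 × 5.80×10^4 km³ × (902/1029) = 2.491×10^4 km³ of water.
Koreg: 0.49 × 3.11×10^12 m³ × (902/1029) = 1.336×10^12 m³ of water.
Total added water ≈ 2.625×10^13 m³ over 3.71×10^14 m² → Δh = 0.0707 m = 7.1 cm.

≈ 7.1 cm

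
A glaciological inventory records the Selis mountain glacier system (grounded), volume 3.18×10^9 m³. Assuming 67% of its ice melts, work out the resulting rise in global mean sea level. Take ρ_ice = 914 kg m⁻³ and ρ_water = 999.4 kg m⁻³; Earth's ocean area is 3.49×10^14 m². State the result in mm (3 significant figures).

≈ 5.58×10^-3 mm

Selis: 0.67 × 3.18×10^9 m³ × (914/999.4) = 1.949×10^9 m³ of water.
Spread over 3.49×10^14 m² of ocean, Δh = 1.949×10^9 / 3.49×10^14 = 5.58×10^-6 m = 5.58×10^-3 mm.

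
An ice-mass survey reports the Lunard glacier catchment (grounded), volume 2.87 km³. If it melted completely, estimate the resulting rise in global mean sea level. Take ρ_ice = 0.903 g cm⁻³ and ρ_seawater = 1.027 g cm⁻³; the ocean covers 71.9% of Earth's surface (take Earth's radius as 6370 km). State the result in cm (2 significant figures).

Lunard: 2.87 km³ × (903/1027) = 2.523 km³ of water.
Spread over 3.67×10^14 m² of ocean, Δh = 2.523×10^9 / 3.67×10^14 = 6.88×10^-6 m = 6.9×10^-4 cm.

≈ 6.9×10^-4 cm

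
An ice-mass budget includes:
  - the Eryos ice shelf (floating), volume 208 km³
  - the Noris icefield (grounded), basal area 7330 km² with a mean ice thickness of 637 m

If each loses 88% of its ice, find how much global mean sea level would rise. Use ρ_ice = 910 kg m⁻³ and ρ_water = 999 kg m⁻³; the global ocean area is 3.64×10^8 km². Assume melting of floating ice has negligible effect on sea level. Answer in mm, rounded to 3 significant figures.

≈ 10.3 mm

The Eryos ice shelf is floating and already displaces its own weight of water, so its melt adds essentially nothing to sea level.
Noris: ice volume = 7330 km² × 637 m = 4669 km³; 0.88 × 4669 × (910/999) = 3743 km³ of water.
Total added water ≈ 3.743×10^12 m³ over 3.64×10^14 m² → Δh = 0.0103 m = 10.3 mm.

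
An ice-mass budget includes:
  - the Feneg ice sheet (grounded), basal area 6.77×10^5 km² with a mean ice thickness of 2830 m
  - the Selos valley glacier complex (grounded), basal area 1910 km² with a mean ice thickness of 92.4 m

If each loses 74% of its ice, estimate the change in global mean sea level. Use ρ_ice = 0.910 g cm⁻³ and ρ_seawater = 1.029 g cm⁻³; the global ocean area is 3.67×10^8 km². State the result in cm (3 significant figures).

Feneg: ice volume = 6.77×10^5 km² × 2830 m = 1.916×10^6 km³; 0.74 × 1.916×10^6 × (910/1029) = 1.254×10^6 km³ of water.
Selos: ice volume = 1910 km² × 92.4 m = 176.5 km³; 0.74 × 176.5 × (910/1029) = 115.5 km³ of water.
Total added water ≈ 1.254×10^15 m³ over 3.67×10^14 m² → Δh = 3.42 m = 342 cm.

≈ 342 cm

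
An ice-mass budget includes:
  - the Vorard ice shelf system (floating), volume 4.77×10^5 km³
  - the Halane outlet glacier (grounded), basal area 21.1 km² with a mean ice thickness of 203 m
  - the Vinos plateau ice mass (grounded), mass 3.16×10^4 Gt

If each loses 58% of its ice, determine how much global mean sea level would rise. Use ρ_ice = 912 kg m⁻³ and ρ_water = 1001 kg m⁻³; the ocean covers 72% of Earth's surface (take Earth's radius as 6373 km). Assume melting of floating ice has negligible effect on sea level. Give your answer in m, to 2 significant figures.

The Vorard ice shelf system is floating and already displaces its own weight of water, so its melt adds essentially nothing to sea level.
Halane: ice volume = 21.1 km² × 203 m = 4.283 km³; 0.58 × 4.283 × (912/1001) = 2.263 km³ of water.
Vinos: 0.58 × 3.16×10^4 Gt = 1.833×10^16 kg; dividing by ρ_w = 1001 kg m⁻³ gives 1.831×10^13 m³ of water.
Total added water ≈ 1.831×10^13 m³ over 3.67×10^14 m² → Δh = 0.0498 m.

≈ 0.050 m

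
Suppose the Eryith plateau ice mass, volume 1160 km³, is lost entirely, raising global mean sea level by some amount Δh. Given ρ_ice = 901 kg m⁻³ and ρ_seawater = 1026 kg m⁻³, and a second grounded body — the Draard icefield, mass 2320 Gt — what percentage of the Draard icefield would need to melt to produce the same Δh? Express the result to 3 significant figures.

Equal sea-level rise means equal mass of meltwater, i.e. equal mass of ice lost.
Ice mass of Eryith: 1.045×10^15 kg; ice mass of Draard: 2.320×10^15 kg.
Fraction required = 1.045×10^15 / 2.320×10^15 = 0.450 → 45.0 %.

≈ 45.0 %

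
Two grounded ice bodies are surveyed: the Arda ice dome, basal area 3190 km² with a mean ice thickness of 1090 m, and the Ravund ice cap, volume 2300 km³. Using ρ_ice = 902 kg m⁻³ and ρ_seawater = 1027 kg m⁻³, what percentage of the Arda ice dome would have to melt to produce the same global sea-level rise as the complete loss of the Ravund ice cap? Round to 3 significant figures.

≈ 66.1 %

Equal sea-level rise means equal mass of meltwater, i.e. equal mass of ice lost.
Ice mass of Ravund: 2.075×10^15 kg; ice mass of Arda: 3.136×10^15 kg.
Fraction required = 2.075×10^15 / 3.136×10^15 = 0.661 → 66.1 %.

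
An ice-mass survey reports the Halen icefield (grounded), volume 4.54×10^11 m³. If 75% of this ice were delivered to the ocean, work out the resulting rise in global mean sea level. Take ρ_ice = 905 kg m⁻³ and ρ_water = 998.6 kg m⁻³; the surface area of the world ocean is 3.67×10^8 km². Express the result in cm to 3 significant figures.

Halen: 0.75 × 4.54×10^11 m³ × (905/998.6) = 3.086×10^11 m³ of water.
Spread over 3.67×10^14 m² of ocean, Δh = 3.086×10^11 / 3.67×10^14 = 8.41×10^-4 m = 0.0841 cm.

≈ 0.0841 cm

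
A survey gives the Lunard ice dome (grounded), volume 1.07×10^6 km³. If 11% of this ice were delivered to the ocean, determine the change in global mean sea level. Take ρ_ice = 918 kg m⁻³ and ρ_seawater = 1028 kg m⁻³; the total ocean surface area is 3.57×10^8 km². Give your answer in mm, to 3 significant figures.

Lunard: 0.11 × 1.07×10^6 km³ × (918/1028) = 1.051×10^5 km³ of water.
Spread over 3.57×10^14 m² of ocean, Δh = 1.051×10^14 / 3.57×10^14 = 0.294 m = 294 mm.

≈ 294 mm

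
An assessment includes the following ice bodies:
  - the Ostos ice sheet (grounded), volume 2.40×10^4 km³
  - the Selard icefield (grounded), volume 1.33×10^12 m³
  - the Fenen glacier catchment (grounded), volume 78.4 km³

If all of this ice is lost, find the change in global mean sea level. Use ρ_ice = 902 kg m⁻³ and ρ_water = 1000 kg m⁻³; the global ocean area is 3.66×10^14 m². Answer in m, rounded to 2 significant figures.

Ostos: 2.40×10^4 km³ × (902/1000) = 2.165×10^4 km³ of water.
Selard: 1.33×10^12 m³ × (902/1000) = 1.200×10^12 m³ of water.
Fenen: 78.4 km³ × (902/1000) = 70.72 km³ of water.
Total added water ≈ 2.292×10^13 m³ over 3.66×10^14 m² → Δh = 0.0626 m.

≈ 0.063 m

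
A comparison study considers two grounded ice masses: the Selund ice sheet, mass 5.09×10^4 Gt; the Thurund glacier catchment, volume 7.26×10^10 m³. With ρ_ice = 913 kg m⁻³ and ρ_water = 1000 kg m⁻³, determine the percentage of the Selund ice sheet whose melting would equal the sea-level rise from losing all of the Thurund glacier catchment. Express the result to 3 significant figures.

≈ 0.130 %

Equal sea-level rise means equal mass of meltwater, i.e. equal mass of ice lost.
Ice mass of Thurund: 6.628×10^13 kg; ice mass of Selund: 5.090×10^16 kg.
Fraction required = 6.628×10^13 / 5.090×10^16 = 1.30×10^-3 → 0.130 %.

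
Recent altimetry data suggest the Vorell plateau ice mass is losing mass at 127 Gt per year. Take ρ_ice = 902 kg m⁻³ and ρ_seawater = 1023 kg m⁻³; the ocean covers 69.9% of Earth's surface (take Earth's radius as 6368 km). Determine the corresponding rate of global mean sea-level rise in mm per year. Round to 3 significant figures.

≈ 0.349 mm/yr

ρ_w = 1023 kg m⁻³. Annual water volume added = 127 Gt / ρ_w = 1.270×10^14 kg / 1023 kg m⁻³ = 1.241×10^11 m³.
Δh per year = 1.241×10^11 / 3.56×10^14 = 3.49×10^-4 m = 0.349 mm.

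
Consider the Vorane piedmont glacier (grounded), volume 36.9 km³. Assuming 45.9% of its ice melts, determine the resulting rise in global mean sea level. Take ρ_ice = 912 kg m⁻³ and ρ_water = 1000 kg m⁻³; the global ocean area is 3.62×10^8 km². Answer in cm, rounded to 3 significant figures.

Vorane: 0.459 × 36.9 km³ × (912/1000) = 15.45 km³ of water.
Spread over 3.62×10^14 m² of ocean, Δh = 1.545×10^10 / 3.62×10^14 = 4.27×10^-5 m = 4.27×10^-3 cm.

≈ 4.27×10^-3 cm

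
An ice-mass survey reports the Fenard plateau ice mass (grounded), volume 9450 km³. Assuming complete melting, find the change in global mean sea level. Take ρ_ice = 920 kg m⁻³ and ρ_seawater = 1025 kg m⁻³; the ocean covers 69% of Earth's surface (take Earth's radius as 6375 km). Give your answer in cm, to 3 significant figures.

Fenard: 9450 km³ × (920/1025) = 8482 km³ of water.
Spread over 3.52×10^14 m² of ocean, Δh = 8.482×10^12 / 3.52×10^14 = 0.0241 m = 2.41 cm.

≈ 2.41 cm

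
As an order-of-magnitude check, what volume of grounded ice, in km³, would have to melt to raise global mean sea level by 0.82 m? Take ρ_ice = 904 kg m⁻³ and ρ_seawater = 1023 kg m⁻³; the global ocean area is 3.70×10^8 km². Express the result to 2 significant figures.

≈ 3.4×10^5 km³

Required water volume = Δh × A = 0.82 m × 3.70×10^14 m² = 3.034×10^14 m³ = 3.034×10^5 km³.
Ice volume = water volume × ρ_w/ρ_ice = 3.034×10^5 × 1023/904 = 3.4×10^5 km³.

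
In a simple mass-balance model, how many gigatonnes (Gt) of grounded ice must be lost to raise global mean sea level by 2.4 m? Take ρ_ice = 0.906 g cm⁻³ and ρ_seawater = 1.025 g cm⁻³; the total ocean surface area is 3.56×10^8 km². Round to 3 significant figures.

Required water volume = Δh × A = 2.4 m × 3.56×10^14 m² = 8.544×10^14 m³.
ρ_w = 1.025 g cm⁻³ = 1025 kg m⁻³, so the mass of water = 8.544×10^14 m³ × 1025 kg m⁻³ = 8.758×10^17 kg = 8.76×10^5 Gt (and the same mass of ice, by conservation).

≈ 8.76×10^5 Gt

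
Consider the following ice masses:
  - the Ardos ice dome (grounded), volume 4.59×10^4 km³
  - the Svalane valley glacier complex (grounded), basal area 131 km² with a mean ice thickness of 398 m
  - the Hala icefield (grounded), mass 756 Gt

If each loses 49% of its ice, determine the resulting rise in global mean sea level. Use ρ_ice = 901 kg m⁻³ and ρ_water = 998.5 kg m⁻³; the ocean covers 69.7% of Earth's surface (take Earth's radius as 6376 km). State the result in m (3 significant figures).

≈ 0.0581 m

Ardos: 0.49 × 4.59×10^4 km³ × (901/998.5) = 2.029×10^4 km³ of water.
Svalane: ice volume = 131 km² × 398 m = 52.14 km³; 0.49 × 52.14 × (901/998.5) = 23.05 km³ of water.
Hala: 0.49 × 756 Gt = 3.704×10^14 kg; dividing by ρ_w = 998.5 kg m⁻³ gives 3.710×10^11 m³ of water.
Total added water ≈ 2.069×10^13 m³ over 3.56×10^14 m² → Δh = 0.0581 m.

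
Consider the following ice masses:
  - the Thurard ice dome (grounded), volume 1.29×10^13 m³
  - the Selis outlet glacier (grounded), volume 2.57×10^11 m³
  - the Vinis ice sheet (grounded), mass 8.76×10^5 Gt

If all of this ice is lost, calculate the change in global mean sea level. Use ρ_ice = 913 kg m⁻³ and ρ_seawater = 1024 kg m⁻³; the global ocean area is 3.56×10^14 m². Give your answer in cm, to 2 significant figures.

≈ 240 cm

Thurard: 1.29×10^13 m³ × (913/1024) = 1.150×10^13 m³ of water.
Selis: 2.57×10^11 m³ × (913/1024) = 2.291×10^11 m³ of water.
Vinis: 8.76×10^5 Gt = 8.760×10^17 kg; dividing by ρ_w = 1024 kg m⁻³ gives 8.555×10^14 m³ of water.
Total added water ≈ 8.672×10^14 m³ over 3.56×10^14 m² → Δh = 2.44 m = 240 cm.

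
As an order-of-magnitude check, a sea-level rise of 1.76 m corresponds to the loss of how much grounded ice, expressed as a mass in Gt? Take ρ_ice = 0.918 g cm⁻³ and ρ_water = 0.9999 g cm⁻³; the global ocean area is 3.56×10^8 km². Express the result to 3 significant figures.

≈ 6.26×10^5 Gt

Required water volume = Δh × A = 1.76 m × 3.56×10^14 m² = 6.266×10^14 m³.
ρ_w = 0.9999 g cm⁻³ = 999.9 kg m⁻³, so the mass of water = 6.266×10^14 m³ × 999.9 kg m⁻³ = 6.265×10^17 kg = 6.26×10^5 Gt (and the same mass of ice, by conservation).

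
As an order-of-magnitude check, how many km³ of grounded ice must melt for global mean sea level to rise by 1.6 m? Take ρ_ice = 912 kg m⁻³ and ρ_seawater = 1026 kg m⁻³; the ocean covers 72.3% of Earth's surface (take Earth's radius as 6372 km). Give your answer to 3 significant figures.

≈ 6.64×10^5 km³

Required water volume = Δh × A = 1.6 m × 3.69×10^14 m² = 5.902×10^14 m³ = 5.902×10^5 km³.
Ice volume = water volume × ρ_w/ρ_ice = 5.902×10^5 × 1026/912 = 6.64×10^5 km³.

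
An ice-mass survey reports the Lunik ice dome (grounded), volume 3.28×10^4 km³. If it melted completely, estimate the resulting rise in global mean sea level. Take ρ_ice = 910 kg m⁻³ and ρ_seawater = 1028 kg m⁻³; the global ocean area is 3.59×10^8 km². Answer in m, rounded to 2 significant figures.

Lunik: 3.28×10^4 km³ × (910/1028) = 2.904×10^4 km³ of water.
Spread over 3.59×10^14 m² of ocean, Δh = 2.904×10^13 / 3.59×10^14 = 0.0809 m.

≈ 0.081 m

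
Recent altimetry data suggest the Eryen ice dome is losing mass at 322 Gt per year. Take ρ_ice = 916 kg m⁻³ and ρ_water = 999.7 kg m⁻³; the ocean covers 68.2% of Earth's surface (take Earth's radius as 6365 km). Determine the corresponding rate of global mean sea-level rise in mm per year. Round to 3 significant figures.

ρ_w = 999.7 kg m⁻³. Annual water volume added = 322 Gt / ρ_w = 3.220×10^14 kg / 999.7 kg m⁻³ = 3.221×10^11 m³.
Δh per year = 3.221×10^11 / 3.47×10^14 = 9.28×10^-4 m = 0.928 mm.

≈ 0.928 mm/yr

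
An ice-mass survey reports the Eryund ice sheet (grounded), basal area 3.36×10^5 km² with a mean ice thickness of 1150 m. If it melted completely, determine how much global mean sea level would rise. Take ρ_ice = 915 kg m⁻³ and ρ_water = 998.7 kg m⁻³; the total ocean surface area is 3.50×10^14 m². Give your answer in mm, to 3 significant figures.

≈ 1010 mm

Eryund: ice volume = 3.36×10^5 km² × 1150 m = 3.864×10^5 km³; 3.864×10^5 × (915/998.7) = 3.540×10^5 km³ of water.
Spread over 3.50×10^14 m² of ocean, Δh = 3.540×10^14 / 3.50×10^14 = 1.01 m = 1010 mm.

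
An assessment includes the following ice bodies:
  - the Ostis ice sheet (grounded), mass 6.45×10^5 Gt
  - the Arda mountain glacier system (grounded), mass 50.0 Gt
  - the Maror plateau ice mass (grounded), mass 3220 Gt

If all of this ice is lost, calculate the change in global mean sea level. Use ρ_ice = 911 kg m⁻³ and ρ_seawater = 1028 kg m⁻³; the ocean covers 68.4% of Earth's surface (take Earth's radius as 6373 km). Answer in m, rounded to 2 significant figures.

Ostis: 6.45×10^5 Gt = 6.450×10^17 kg; dividing by ρ_w = 1028 kg m⁻³ gives 6.274×10^14 m³ of water.
Arda: 50.0 Gt = 5.000×10^13 kg; dividing by ρ_w = 1028 kg m⁻³ gives 4.864×10^10 m³ of water.
Maror: 3220 Gt = 3.220×10^15 kg; dividing by ρ_w = 1028 kg m⁻³ gives 3.132×10^12 m³ of water.
Total added water ≈ 6.306×10^14 m³ over 3.49×10^14 m² → Δh = 1.81 m.

≈ 1.8 m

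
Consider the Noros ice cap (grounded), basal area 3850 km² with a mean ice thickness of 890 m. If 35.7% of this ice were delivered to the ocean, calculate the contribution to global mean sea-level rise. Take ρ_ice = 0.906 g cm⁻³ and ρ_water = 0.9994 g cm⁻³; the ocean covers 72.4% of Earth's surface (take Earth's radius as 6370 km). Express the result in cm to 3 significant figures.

Noros: ice volume = 3850 km² × 890 m = 3426 km³; 0.357 × 3426 × (906/999.4) = 1109 km³ of water.
Spread over 3.69×10^14 m² of ocean, Δh = 1.109×10^12 / 3.69×10^14 = 3.00×10^-3 m = 0.300 cm.

≈ 0.300 cm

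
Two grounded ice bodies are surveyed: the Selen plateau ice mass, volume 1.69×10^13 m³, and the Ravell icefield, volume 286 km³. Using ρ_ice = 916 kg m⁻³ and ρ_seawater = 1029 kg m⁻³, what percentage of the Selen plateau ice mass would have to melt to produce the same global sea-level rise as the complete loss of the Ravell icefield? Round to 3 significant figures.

≈ 1.69 %

Equal sea-level rise means equal mass of meltwater, i.e. equal mass of ice lost.
Ice mass of Ravell: 2.620×10^14 kg; ice mass of Selen: 1.548×10^16 kg.
Fraction required = 2.620×10^14 / 1.548×10^16 = 0.0169 → 1.69 %.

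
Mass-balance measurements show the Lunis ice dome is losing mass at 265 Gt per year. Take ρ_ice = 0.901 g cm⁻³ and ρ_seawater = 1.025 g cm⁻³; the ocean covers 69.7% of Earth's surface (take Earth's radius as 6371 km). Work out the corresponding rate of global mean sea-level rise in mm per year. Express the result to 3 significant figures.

≈ 0.727 mm/yr

ρ_w = 1.025 g cm⁻³ = 1025 kg m⁻³. Annual water volume added = 265 Gt / ρ_w = 2.650×10^14 kg / 1025 kg m⁻³ = 2.585×10^11 m³.
Δh per year = 2.585×10^11 / 3.56×10^14 = 7.27×10^-4 m = 0.727 mm.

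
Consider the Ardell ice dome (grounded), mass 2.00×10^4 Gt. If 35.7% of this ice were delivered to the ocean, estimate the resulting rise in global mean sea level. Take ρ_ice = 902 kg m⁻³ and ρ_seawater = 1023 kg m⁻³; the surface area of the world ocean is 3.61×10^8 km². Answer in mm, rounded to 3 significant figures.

Ardell: 0.357 × 2.00×10^4 Gt = 7.140×10^15 kg; dividing by ρ_w = 1023 kg m⁻³ gives 6.979×10^12 m³ of water.
Spread over 3.61×10^14 m² of ocean, Δh = 6.979×10^12 / 3.61×10^14 = 0.0193 m = 19.3 mm.

≈ 19.3 mm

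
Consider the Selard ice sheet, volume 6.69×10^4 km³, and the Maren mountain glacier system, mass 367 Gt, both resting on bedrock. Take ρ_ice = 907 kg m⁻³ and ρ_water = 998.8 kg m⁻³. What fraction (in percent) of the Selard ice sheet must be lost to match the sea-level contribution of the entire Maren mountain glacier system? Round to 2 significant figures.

≈ 0.60 %

Equal sea-level rise means equal mass of meltwater, i.e. equal mass of ice lost.
Ice mass of Maren: 3.670×10^14 kg; ice mass of Selard: 6.068×10^16 kg.
Fraction required = 3.670×10^14 / 6.068×10^16 = 6.05×10^-3 → 0.60 %.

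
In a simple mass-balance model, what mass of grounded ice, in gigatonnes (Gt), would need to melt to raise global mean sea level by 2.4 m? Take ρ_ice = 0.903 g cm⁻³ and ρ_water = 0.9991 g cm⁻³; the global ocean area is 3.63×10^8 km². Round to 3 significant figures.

Required water volume = Δh × A = 2.4 m × 3.63×10^14 m² = 8.712×10^14 m³.
ρ_w = 0.9991 g cm⁻³ = 999.1 kg m⁻³, so the mass of water = 8.712×10^14 m³ × 999.1 kg m⁻³ = 8.704×10^17 kg = 8.70×10^5 Gt (and the same mass of ice, by conservation).

≈ 8.70×10^5 Gt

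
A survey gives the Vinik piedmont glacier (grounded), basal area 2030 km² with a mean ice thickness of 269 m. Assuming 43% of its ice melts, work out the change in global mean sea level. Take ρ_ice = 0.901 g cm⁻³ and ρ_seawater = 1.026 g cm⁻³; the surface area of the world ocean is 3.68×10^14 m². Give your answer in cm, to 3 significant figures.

≈ 0.0560 cm

Vinik: ice volume = 2030 km² × 269 m = 546.1 km³; 0.43 × 546.1 × (901/1026) = 206.2 km³ of water.
Spread over 3.68×10^14 m² of ocean, Δh = 2.062×10^11 / 3.68×10^14 = 5.60×10^-4 m = 0.0560 cm.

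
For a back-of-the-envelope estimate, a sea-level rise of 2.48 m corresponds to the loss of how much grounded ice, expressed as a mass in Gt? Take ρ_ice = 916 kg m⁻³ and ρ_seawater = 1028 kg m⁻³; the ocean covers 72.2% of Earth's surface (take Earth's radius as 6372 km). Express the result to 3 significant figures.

Required water volume = Δh × A = 2.48 m × 3.68×10^14 m² = 9.136×10^14 m³.
ρ_w = 1028 kg m⁻³, so the mass of water = 9.136×10^14 m³ × 1028 kg m⁻³ = 9.392×10^17 kg = 9.39×10^5 Gt (and the same mass of ice, by conservation).

≈ 9.39×10^5 Gt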